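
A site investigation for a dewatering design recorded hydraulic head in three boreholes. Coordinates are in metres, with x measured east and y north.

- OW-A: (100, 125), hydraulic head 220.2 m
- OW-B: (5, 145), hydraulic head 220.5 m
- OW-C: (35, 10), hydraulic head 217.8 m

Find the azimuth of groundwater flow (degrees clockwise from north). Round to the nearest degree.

With h = a·x + b·y + c and OW-A as origin, the differences give:
  (-95)·a + 20·b = +0.3
  (-65)·a + (-115)·b = -2.4
Eliminate b (×(-115) and ×20, subtract): 12225·a = 13.50 → a = ∂h/∂x = +0.001104
Back-substitute: b = ∂h/∂y = +0.02025.
Flow direction (−∇h) has components (-0.001104 E, -0.02025 N).
Azimuth = atan2(E, N) = atan2(-0.001104, -0.02025) = 183.1° ≈ 183°.

183°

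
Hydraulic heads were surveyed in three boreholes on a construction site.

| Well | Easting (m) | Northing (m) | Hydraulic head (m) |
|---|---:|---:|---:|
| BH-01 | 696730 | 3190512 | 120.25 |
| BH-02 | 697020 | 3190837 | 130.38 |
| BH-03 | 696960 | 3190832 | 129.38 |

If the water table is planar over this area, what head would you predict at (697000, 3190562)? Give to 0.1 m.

125.2 m

Taking BH-01 as reference: BH-02−BH-01 = (290, 325, +10.13); BH-03−BH-01 = (230, 320, +9.13).
Solve a·Δx + b·Δy = Δh: det = 290·320 − 230·325 = 18050.
∂h/∂x = [(+10.13)·320 − (+9.13)·325] / 18050 = +0.01520
∂h/∂y = [290·(+9.13) − 230·(+10.13)] / 18050 = +0.01761
h(697000, 3190562) = 120.25 + (+0.01520)·(270) + (+0.01761)·(50) = 120.25 +4.104 +0.880 = 125.234 m.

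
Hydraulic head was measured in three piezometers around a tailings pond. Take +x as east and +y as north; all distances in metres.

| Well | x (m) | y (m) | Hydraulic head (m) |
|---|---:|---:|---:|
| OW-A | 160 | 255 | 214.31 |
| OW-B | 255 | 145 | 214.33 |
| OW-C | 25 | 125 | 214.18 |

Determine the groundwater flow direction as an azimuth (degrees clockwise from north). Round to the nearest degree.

With h = a·x + b·y + c and OW-A as origin, the differences give:
  95·a + (-110)·b = +0.02
  (-135)·a + (-130)·b = -0.13
Eliminate b (×(-130) and ×(-110), subtract): -27200·a = -16.900 → a = ∂h/∂x = +0.0006213
Back-substitute: b = ∂h/∂y = +0.0003548.
Flow direction (−∇h) has components (-0.0006213 E, -0.0003548 N).
Azimuth = atan2(E, N) = atan2(-0.0006213, -0.0003548) = 240.3° ≈ 240°.

240°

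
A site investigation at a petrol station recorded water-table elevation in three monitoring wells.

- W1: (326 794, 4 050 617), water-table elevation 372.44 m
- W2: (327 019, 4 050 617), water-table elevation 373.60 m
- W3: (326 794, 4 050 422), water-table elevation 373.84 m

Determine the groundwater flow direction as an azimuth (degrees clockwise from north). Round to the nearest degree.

∂h/∂x = (373.60 − 372.44) / (327019 − 326794) = +0.005156
∂h/∂y = (373.84 − 372.44) / (4050422 − 4050617) = -0.007179
Flow direction (−∇h) has components (-0.005156 E, +0.007179 N).
Azimuth = atan2(E, N) = atan2(-0.005156, +0.007179) = 324.3° ≈ 324°.

324°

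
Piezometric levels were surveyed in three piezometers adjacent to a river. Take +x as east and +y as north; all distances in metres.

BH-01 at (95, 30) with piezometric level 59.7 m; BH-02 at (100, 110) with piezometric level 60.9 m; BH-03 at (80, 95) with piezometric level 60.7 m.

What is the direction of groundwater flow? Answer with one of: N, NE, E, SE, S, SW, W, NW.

With h = a·x + b·y + c and BH-01 as origin, the differences give:
  5·a + 80·b = +1.2
  (-15)·a + 65·b = +1.0
Eliminate b (×65 and ×80, subtract): 1525·a = -2.00 → a = ∂h/∂x = -0.001311
Back-substitute: b = ∂h/∂y = +0.01508.
Flow = −∇h = (+0.001311 east, -0.01508 north), which points south.

S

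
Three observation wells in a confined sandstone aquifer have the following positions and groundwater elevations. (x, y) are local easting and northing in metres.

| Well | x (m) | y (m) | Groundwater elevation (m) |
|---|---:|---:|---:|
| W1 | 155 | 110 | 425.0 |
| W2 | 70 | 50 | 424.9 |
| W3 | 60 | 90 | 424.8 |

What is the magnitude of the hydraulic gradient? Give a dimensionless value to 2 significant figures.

Differences from W1: to W2 (Δx, Δy, Δh) = (-85, -60, -0.1); to W3 = (-95, -20, -0.2).
Determinant of the coordinate differences = (-85)·(-20) − (-95)·(-60) = -4000.
∂h/∂x = [(-0.1)·(-20) − (-0.2)·(-60)] / -4000 = +0.002500
∂h/∂y = [(-85)·(-0.2) − (-95)·(-0.1)] / -4000 = -0.001875
|∇h| = √(0.002500² + -0.001875²) = 0.003125

0.0031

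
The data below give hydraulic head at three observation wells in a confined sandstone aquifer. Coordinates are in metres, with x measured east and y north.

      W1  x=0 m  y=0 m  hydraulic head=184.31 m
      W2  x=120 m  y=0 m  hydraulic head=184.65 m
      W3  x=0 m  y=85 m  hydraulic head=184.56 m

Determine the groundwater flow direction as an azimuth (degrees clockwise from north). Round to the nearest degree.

224°

∂h/∂x = (184.65 − 184.31) / (120 − 0) = +0.002833
∂h/∂y = (184.56 − 184.31) / (85 − 0) = +0.002941
Flow direction (−∇h) has components (-0.002833 E, -0.002941 N).
Azimuth = atan2(E, N) = atan2(-0.002833, -0.002941) = 223.9° ≈ 224°.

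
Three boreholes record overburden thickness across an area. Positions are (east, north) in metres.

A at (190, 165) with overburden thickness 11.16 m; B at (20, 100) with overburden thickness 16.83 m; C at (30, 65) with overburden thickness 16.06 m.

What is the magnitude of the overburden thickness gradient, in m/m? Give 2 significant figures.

0.039 m/m

With d = a·x + b·y + c and A as origin, the differences give:
  (-170)·a + (-65)·b = +5.67
  (-160)·a + (-100)·b = +4.90
Eliminate b (×(-100) and ×(-65), subtract): 6600·a = -248.500 → a = ∂d/∂x = -0.03765
Back-substitute: b = ∂d/∂y = +0.01124.
|∇f| = √(-0.03765² + 0.01124²) = 0.03929 m/m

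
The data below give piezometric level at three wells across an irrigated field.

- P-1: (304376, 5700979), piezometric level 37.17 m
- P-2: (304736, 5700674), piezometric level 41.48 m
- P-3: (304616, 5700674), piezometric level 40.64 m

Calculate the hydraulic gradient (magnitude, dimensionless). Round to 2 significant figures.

Differences from P-1: to P-2 (Δx, Δy, Δh) = (360, -305, +4.31); to P-3 = (240, -305, +3.47).
Solve a·Δx + b·Δy = Δh: det = 360·(-305) − 240·(-305) = -36600.
∂h/∂x = [(+4.31)·(-305) − (+3.47)·(-305)] / -36600 = +0.007000
∂h/∂y = [360·(+3.47) − 240·(+4.31)] / -36600 = -0.005869
|∇h| = √(0.007000² + -0.005869²) = 0.009135

0.0091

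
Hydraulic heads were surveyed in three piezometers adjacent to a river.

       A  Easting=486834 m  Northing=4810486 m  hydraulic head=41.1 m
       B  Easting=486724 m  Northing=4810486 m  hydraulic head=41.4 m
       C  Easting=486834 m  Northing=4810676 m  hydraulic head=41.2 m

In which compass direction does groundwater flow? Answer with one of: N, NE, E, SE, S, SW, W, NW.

∂h/∂x = (41.4 − 41.1) / (486724 − 486834) = -0.002727
∂h/∂y = (41.2 − 41.1) / (4810676 − 4810486) = +0.0005263
Flow = −∇h = (+0.002727 east, -0.0005263 north), which points east.

E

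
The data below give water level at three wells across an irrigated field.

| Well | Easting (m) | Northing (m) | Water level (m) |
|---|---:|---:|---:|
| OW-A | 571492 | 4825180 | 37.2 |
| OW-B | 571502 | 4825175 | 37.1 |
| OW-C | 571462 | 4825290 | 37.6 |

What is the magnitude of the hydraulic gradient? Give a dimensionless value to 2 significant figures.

0.0095

Three-point gradient (reference OW-A): Δ to OW-B = (10, -5, -0.1), Δ to OW-C = (-30, 110, +0.4).
∂h/∂x = -0.009474, ∂h/∂y = +0.001053 (det = 950).
|∇h| = √(-0.009474² + 0.001053²) = 0.009532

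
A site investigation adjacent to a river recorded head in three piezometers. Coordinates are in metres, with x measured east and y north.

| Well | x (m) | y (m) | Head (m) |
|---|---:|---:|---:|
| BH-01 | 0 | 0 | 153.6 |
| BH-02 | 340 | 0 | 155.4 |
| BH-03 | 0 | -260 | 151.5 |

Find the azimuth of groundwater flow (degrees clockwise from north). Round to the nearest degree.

213°

∂h/∂x = (155.4 − 153.6) / (340 − 0) = +0.005294
∂h/∂y = (151.5 − 153.6) / (-260 − 0) = +0.008077
Flow direction (−∇h) has components (-0.005294 E, -0.008077 N).
Azimuth = atan2(E, N) = atan2(-0.005294, -0.008077) = 213.2° ≈ 213°.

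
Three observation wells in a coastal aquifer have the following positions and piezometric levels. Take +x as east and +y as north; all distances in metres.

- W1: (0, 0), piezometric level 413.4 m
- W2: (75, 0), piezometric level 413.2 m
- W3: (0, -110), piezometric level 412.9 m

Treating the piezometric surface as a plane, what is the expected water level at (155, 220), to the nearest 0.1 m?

414.0 m

∂h/∂x = (413.2 − 413.4) / (75 − 0) = -0.002667
∂h/∂y = (412.9 − 413.4) / (-110 − 0) = +0.004545
h(155, 220) = 413.4 + (-0.002667)·(155) + (+0.004545)·(220) = 413.4 -0.413 +1.000 = 413.987 m.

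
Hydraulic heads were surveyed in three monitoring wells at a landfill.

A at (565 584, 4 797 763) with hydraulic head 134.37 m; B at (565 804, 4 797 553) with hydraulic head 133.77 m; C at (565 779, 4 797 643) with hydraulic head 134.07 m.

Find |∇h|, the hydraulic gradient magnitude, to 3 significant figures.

Taking A as reference: B−A = (220, -210, -0.60); C−A = (195, -120, -0.30).
Solve a·Δx + b·Δy = Δh: det = 220·(-120) − 195·(-210) = 14550.
∂h/∂x = [(-0.60)·(-120) − (-0.30)·(-210)] / 14550 = +0.0006186
∂h/∂y = [220·(-0.30) − 195·(-0.60)] / 14550 = +0.003505
|∇h| = √(0.0006186² + 0.003505²) = 0.003559

0.00356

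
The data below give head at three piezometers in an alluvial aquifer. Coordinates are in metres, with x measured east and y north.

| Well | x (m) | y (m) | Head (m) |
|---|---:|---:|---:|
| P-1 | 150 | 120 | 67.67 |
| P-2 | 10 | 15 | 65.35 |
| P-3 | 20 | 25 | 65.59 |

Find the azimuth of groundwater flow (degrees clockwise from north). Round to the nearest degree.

Three-point gradient (reference P-1): Δ to P-2 = (-140, -105, -2.32), Δ to P-3 = (-130, -95, -2.08).
∂h/∂x = -0.005714, ∂h/∂y = +0.02971 (det = -350).
Flow direction (−∇h) has components (+0.005714 E, -0.02971 N).
Azimuth = atan2(E, N) = atan2(+0.005714, -0.02971) = 169.1° ≈ 169°.

169°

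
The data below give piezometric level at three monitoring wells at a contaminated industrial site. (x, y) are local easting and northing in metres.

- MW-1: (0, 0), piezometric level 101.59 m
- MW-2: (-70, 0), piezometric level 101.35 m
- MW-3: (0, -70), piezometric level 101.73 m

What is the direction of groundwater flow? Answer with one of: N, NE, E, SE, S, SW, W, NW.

NW

∂h/∂x = (101.35 − 101.59) / (-70 − 0) = +0.003429
∂h/∂y = (101.73 − 101.59) / (-70 − 0) = -0.002000
Flow = −∇h = (-0.003429 east, +0.002000 north), which points northwest.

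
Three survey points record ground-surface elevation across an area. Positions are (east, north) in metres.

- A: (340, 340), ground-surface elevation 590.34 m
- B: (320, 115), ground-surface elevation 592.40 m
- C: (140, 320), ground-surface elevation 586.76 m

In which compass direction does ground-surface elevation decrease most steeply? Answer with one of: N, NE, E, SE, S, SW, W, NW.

NW

Differences from A: to B (Δx, Δy, Δh) = (-20, -225, +2.06); to C = (-200, -20, -3.58).
Determinant of the coordinate differences = (-20)·(-20) − (-200)·(-225) = -44600.
∂z/∂x = [(+2.06)·(-20) − (-3.58)·(-225)] / -44600 = +0.01898
∂z/∂y = [(-20)·(-3.58) − (-200)·(+2.06)] / -44600 = -0.01084
Steepest decrease is along −∇f = (-0.01898 E, +0.01084 N) → northwest.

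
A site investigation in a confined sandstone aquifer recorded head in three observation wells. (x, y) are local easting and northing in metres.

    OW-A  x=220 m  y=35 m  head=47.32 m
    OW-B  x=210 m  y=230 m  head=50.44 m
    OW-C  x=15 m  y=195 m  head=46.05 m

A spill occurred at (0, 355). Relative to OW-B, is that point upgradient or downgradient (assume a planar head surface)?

downgradient

Taking OW-A as reference: OW-B−OW-A = (-10, 195, +3.12); OW-C−OW-A = (-205, 160, -1.27).
Determinant of the coordinate differences = (-10)·160 − (-205)·195 = 38375.
∂h/∂x = [(+3.12)·160 − (-1.27)·195] / 38375 = +0.01946
∂h/∂y = [(-10)·(-1.27) − (-205)·(+3.12)] / 38375 = +0.01700
Head at (0, 355) = 47.32 + (+0.01946)·(-220) + (+0.01700)·(320) = 48.48 m.
That is lower than the 50.44 m at OW-B, so the point is downgradient.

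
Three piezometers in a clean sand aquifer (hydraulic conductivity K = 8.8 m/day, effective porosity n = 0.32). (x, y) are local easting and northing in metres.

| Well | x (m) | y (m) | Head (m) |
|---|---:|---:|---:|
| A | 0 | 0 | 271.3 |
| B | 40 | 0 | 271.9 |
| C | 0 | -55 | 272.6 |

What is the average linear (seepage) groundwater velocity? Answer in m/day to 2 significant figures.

∂h/∂x = (271.9 − 271.3) / (40 − 0) = +0.01500
∂h/∂y = (272.6 − 271.3) / (-55 − 0) = -0.02364
|∇h| = √(0.01500² + -0.02364²) = 0.028
Seepage velocity v = K·i/n = 8.8 × 0.028 / 0.32 = 0.77 m/day.

0.77 m/day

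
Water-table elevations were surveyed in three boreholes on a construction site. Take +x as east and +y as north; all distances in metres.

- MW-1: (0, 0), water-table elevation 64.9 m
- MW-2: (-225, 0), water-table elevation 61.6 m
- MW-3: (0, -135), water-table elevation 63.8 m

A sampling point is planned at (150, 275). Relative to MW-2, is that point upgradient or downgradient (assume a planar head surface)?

∂h/∂x = (61.6 − 64.9) / (-225 − 0) = +0.01467
∂h/∂y = (63.8 − 64.9) / (-135 − 0) = +0.008148
Head at (150, 275) = 64.9 + (+0.01467)·(150) + (+0.008148)·(275) = 69.34 m.
That is higher than the 61.6 m at MW-2, so the point is upgradient.

upgradient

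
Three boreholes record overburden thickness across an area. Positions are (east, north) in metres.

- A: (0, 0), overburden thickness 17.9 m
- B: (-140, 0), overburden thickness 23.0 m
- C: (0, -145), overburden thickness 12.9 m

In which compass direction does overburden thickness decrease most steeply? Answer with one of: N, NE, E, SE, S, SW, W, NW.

∂d/∂x = (23.0 − 17.9) / (-140 − 0) = -0.03643
∂d/∂y = (12.9 − 17.9) / (-145 − 0) = +0.03448
Steepest decrease is along −∇f = (+0.03643 E, -0.03448 N) → southeast.

SE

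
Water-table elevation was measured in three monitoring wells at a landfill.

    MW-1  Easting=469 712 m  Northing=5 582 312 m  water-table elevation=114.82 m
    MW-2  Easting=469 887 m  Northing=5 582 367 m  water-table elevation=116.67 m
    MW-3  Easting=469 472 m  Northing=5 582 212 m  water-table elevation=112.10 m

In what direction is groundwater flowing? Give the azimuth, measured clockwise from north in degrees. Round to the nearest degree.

Differences from MW-1: to MW-2 (Δx, Δy, Δh) = (175, 55, +1.85); to MW-3 = (-240, -100, -2.72).
Solve a·Δx + b·Δy = Δh: det = 175·(-100) − (-240)·55 = -4300.
∂h/∂x = [(+1.85)·(-100) − (-2.72)·55] / -4300 = +0.008233
∂h/∂y = [175·(-2.72) − (-240)·(+1.85)] / -4300 = +0.007442
Flow direction (−∇h) has components (-0.008233 E, -0.007442 N).
Azimuth = atan2(E, N) = atan2(-0.008233, -0.007442) = 227.9° ≈ 228°.

228°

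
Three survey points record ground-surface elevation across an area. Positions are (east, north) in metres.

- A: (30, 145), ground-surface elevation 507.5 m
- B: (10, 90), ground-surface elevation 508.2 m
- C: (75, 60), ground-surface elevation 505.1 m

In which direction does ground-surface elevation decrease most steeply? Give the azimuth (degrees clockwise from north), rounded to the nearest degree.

Differences from A: to B (Δx, Δy, Δh) = (-20, -55, +0.7); to C = (45, -85, -2.4).
Solve a·Δx + b·Δy = Δz: det = (-20)·(-85) − 45·(-55) = 4175.
∂z/∂x = [(+0.7)·(-85) − (-2.4)·(-55)] / 4175 = -0.04587
∂z/∂y = [(-20)·(-2.4) − 45·(+0.7)] / 4175 = +0.003952
Steepest decrease is along −∇f: components (+0.04587 E, -0.003952 N).
Azimuth = atan2(+0.04587, -0.003952) = 94.9° ≈ 095°.

095°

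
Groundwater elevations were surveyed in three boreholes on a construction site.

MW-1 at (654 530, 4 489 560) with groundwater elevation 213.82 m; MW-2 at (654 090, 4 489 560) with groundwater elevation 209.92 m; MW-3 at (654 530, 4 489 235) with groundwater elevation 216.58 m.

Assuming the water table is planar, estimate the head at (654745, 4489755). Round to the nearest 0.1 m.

214.1 m

∂h/∂x = (209.92 − 213.82) / (654090 − 654530) = +0.008864
∂h/∂y = (216.58 − 213.82) / (4489235 − 4489560) = -0.008492
h(654745, 4489755) = 213.82 + (+0.008864)·(215) + (-0.008492)·(195) = 213.82 +1.906 -1.656 = 214.070 m.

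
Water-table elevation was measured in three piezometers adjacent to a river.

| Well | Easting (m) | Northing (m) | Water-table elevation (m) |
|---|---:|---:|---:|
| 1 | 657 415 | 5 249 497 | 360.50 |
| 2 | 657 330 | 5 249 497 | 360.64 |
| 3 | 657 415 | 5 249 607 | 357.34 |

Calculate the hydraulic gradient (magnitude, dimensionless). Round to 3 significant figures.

∂h/∂x = (360.64 − 360.50) / (657330 − 657415) = -0.001647
∂h/∂y = (357.34 − 360.50) / (5249607 − 5249497) = -0.02873
|∇h| = √(-0.001647² + -0.02873²) = 0.02878

0.0288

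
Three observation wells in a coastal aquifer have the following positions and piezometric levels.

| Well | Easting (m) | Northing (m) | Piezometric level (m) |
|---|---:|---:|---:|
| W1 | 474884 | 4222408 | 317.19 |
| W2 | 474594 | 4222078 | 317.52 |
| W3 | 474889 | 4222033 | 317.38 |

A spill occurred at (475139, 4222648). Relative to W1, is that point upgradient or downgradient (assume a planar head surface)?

downgradient

With h = a·x + b·y + c and W1 as origin, the differences give:
  (-290)·a + (-330)·b = +0.33
  5·a + (-375)·b = +0.19
Eliminate b (×(-375) and ×(-330), subtract): 110400·a = -61.050 → a = ∂h/∂x = -0.0005530
Back-substitute: b = ∂h/∂y = -0.0005140.
Head at (475139, 4222648) = 317.19 + (-0.0005530)·(255) + (-0.0005140)·(240) = 316.93 m.
That is lower than the 317.19 m at W1, so the point is downgradient.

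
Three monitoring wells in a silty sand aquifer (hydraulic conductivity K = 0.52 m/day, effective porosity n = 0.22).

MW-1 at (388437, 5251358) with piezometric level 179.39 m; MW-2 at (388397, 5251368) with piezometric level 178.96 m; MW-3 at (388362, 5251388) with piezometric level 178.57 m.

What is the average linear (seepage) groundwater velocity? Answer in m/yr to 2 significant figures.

Taking MW-1 as reference: MW-2−MW-1 = (-40, 10, -0.43); MW-3−MW-1 = (-75, 30, -0.82).
Solve a·Δx + b·Δy = Δh: det = (-40)·30 − (-75)·10 = -450.
∂h/∂x = [(-0.43)·30 − (-0.82)·10] / -450 = +0.01044
∂h/∂y = [(-40)·(-0.82) − (-75)·(-0.43)] / -450 = -0.001222
|∇h| = √(0.01044² + -0.001222²) = 0.01051
Seepage velocity v = K·i/n = 0.52 × 0.01051 / 0.22 = 0.02484 m/day = 9.073 m/yr.

9.1 m/yr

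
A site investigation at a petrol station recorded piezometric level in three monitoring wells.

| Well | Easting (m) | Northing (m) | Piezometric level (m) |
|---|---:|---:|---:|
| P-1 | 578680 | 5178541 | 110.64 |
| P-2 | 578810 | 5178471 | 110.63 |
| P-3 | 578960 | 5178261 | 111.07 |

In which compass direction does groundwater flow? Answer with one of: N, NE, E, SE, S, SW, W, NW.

NE

With h = a·x + b·y + c and P-1 as origin, the differences give:
  130·a + (-70)·b = -0.01
  280·a + (-280)·b = +0.43
Eliminate b (×(-280) and ×(-70), subtract): -16800·a = 32.900 → a = ∂h/∂x = -0.001958
Back-substitute: b = ∂h/∂y = -0.003494.
Flow = −∇h = (+0.001958 east, +0.003494 north), which points northeast.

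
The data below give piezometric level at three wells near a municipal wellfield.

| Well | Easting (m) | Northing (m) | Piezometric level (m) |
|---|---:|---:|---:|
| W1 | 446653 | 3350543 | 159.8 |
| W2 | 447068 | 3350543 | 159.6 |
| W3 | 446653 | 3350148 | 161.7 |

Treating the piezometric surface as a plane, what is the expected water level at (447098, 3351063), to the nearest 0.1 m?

157.1 m

∂h/∂x = (159.6 − 159.8) / (447068 − 446653) = -0.0004819
∂h/∂y = (161.7 − 159.8) / (3350148 − 3350543) = -0.004810
h(447098, 3351063) = 159.8 + (-0.0004819)·(445) + (-0.004810)·(520) = 159.8 -0.214 -2.501 = 157.084 m.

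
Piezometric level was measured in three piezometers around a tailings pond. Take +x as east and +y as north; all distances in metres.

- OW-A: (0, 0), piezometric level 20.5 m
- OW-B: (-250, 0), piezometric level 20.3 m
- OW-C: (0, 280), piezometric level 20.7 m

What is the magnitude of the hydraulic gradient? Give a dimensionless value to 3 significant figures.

0.00107

∂h/∂x = (20.3 − 20.5) / (-250 − 0) = +0.0008000
∂h/∂y = (20.7 − 20.5) / (280 − 0) = +0.0007143
|∇h| = √(0.0008000² + 0.0007143²) = 0.001072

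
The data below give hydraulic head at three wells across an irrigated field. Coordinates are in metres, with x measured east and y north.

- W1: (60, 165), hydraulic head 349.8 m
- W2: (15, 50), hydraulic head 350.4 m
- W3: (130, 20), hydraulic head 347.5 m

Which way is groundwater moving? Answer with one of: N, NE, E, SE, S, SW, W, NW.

E

Three-point gradient (reference W1): Δ to W2 = (-45, -115, +0.6), Δ to W3 = (70, -145, -2.3).
∂h/∂x = -0.02412, ∂h/∂y = +0.004220 (det = 14575).
Flow = −∇h = (+0.02412 east, -0.004220 north), which points east.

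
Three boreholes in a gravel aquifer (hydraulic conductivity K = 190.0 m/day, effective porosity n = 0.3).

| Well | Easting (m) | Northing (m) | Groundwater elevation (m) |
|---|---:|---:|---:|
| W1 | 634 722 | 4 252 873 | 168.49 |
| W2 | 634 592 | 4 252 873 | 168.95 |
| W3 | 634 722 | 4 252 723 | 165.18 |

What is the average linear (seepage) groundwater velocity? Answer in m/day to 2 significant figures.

∂h/∂x = (168.95 − 168.49) / (634592 − 634722) = -0.003538
∂h/∂y = (165.18 − 168.49) / (4252723 − 4252873) = +0.02207
|∇h| = √(-0.003538² + 0.02207²) = 0.02235
Seepage velocity v = K·i/n = 190.0 × 0.02235 / 0.3 = 14.15 m/day.

14 m/day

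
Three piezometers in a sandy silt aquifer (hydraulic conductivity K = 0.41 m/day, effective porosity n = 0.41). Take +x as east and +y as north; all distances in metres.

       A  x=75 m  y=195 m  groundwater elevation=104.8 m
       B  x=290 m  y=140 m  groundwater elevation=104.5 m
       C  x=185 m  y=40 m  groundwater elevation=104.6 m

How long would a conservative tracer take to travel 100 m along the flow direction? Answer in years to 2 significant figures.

200 years

Differences from A: to B (Δx, Δy, Δh) = (215, -55, -0.3); to C = (110, -155, -0.2).
Solve a·Δx + b·Δy = Δh: det = 215·(-155) − 110·(-55) = -27275.
∂h/∂x = [(-0.3)·(-155) − (-0.2)·(-55)] / -27275 = -0.001302
∂h/∂y = [215·(-0.2) − 110·(-0.3)] / -27275 = +0.0003666
|∇h| = √(-0.001302² + 0.0003666²) = 0.001353
Seepage velocity v = K·i/n = 0.41 × 0.001353 / 0.41 = 0.001353 m/day.
t = 100 / 0.001353 = 7.391e+04 days = 202 years.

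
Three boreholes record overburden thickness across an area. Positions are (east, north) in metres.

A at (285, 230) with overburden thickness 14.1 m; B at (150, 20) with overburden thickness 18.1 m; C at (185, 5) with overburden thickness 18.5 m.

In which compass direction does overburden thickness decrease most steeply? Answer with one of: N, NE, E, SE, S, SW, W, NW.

Taking A as reference: B−A = (-135, -210, +4.0); C−A = (-100, -225, +4.4).
Determinant of the coordinate differences = (-135)·(-225) − (-100)·(-210) = 9375.
∂d/∂x = [(+4.0)·(-225) − (+4.4)·(-210)] / 9375 = +0.002560
∂d/∂y = [(-135)·(+4.4) − (-100)·(+4.0)] / 9375 = -0.02069
Steepest decrease is along −∇f = (-0.002560 E, +0.02069 N) → north.

N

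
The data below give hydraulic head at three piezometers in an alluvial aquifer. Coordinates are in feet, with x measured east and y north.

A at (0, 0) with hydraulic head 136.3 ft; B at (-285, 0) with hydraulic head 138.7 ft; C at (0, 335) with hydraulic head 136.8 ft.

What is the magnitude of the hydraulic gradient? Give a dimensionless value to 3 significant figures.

∂h/∂x = (138.7 − 136.3) / (-285 − 0) = -0.008421
∂h/∂y = (136.8 − 136.3) / (335 − 0) = +0.001493
|∇h| = √(-0.008421² + 0.001493²) = 0.008552

0.00855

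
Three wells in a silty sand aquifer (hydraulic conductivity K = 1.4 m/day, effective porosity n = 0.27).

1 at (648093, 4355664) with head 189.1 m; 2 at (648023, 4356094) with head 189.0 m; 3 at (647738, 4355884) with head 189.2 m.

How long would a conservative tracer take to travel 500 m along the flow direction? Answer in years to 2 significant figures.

470 years

Taking 1 as reference: 2−1 = (-70, 430, -0.1); 3−1 = (-355, 220, +0.1).
Determinant of the coordinate differences = (-70)·220 − (-355)·430 = 137250.
∂h/∂x = [(-0.1)·220 − (+0.1)·430] / 137250 = -0.0004736
∂h/∂y = [(-70)·(+0.1) − (-355)·(-0.1)] / 137250 = -0.0003097
|∇h| = √(-0.0004736² + -0.0003097²) = 0.0005659
Seepage velocity v = K·i/n = 1.4 × 0.0005659 / 0.27 = 0.002934 m/day.
t = 500 / 0.002934 = 1.704e+05 days = 467 years.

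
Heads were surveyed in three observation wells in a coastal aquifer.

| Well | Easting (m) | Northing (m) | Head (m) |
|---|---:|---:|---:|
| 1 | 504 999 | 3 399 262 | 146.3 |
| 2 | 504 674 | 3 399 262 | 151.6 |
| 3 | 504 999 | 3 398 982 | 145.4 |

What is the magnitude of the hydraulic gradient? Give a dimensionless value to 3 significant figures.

∂h/∂x = (151.6 − 146.3) / (504674 − 504999) = -0.01631
∂h/∂y = (145.4 − 146.3) / (3398982 − 3399262) = +0.003214
|∇h| = √(-0.01631² + 0.003214²) = 0.01662

0.0166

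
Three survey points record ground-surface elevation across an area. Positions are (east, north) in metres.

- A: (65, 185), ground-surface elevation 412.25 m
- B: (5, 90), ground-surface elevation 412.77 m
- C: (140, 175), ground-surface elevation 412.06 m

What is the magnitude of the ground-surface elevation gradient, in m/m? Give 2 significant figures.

0.0047 m/m

Three-point gradient (reference A): Δ to B = (-60, -95, +0.52), Δ to C = (75, -10, -0.19).
∂z/∂x = -0.003010, ∂z/∂y = -0.003573 (det = 7725).
|∇f| = √(-0.003010² + -0.003573²) = 0.004672 m/m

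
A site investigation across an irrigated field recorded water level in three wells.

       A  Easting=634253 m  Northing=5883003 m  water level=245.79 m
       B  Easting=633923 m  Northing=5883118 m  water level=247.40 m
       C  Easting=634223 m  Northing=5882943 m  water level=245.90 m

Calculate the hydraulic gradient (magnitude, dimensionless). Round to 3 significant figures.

With h = a·x + b·y + c and A as origin, the differences give:
  (-330)·a + 115·b = +1.61
  (-30)·a + (-60)·b = +0.11
Eliminate b (×(-60) and ×115, subtract): 23250·a = -109.250 → a = ∂h/∂x = -0.004699
Back-substitute: b = ∂h/∂y = +0.0005161.
|∇h| = √(-0.004699² + 0.0005161²) = 0.004727

0.00473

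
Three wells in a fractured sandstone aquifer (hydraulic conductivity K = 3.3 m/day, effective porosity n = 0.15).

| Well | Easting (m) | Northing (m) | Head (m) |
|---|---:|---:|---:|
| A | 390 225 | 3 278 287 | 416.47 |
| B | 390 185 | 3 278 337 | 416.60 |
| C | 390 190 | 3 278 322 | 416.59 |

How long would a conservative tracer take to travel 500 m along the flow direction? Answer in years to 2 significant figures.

Differences from A: to B (Δx, Δy, Δh) = (-40, 50, +0.13); to C = (-35, 35, +0.12).
Determinant of the coordinate differences = (-40)·35 − (-35)·50 = 350.
∂h/∂x = [(+0.13)·35 − (+0.12)·50] / 350 = -0.004143
∂h/∂y = [(-40)·(+0.12) − (-35)·(+0.13)] / 350 = -0.0007143
|∇h| = √(-0.004143² + -0.0007143²) = 0.004204
Seepage velocity v = K·i/n = 3.3 × 0.004204 / 0.15 = 0.09249 m/day.
t = 500 / 0.09249 = 5406 days = 14.8 years.

15 years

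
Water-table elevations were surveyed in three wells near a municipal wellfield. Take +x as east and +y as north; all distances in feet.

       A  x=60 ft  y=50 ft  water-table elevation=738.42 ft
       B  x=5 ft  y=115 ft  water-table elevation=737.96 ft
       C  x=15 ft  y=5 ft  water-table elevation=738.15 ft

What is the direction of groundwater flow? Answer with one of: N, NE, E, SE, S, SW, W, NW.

Differences from A: to B (Δx, Δy, Δh) = (-55, 65, -0.46); to C = (-45, -45, -0.27).
Solve a·Δx + b·Δy = Δh: det = (-55)·(-45) − (-45)·65 = 5400.
∂h/∂x = [(-0.46)·(-45) − (-0.27)·65] / 5400 = +0.007083
∂h/∂y = [(-55)·(-0.27) − (-45)·(-0.46)] / 5400 = -0.001083
Flow = −∇h = (-0.007083 east, +0.001083 north), which points west.

W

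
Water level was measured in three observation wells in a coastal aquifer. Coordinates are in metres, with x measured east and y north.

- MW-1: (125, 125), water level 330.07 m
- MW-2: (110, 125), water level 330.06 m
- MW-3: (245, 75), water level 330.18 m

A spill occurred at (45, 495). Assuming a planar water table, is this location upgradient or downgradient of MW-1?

Taking MW-1 as reference: MW-2−MW-1 = (-15, 0, -0.01); MW-3−MW-1 = (120, -50, +0.11).
Determinant of the coordinate differences = (-15)·(-50) − 120·0 = 750.
∂h/∂x = [(-0.01)·(-50) − (+0.11)·0] / 750 = +0.0006667
∂h/∂y = [(-15)·(+0.11) − 120·(-0.01)] / 750 = -0.0006000
Head at (45, 495) = 330.07 + (+0.0006667)·(-80) + (-0.0006000)·(370) = 329.79 m.
That is lower than the 330.07 m at MW-1, so the point is downgradient.

downgradient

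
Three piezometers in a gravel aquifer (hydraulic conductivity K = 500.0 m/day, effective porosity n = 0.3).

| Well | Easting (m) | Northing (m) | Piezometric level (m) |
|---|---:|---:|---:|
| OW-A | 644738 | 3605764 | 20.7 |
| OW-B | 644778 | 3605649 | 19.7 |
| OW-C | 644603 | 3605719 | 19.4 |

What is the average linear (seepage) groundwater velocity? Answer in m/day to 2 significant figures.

21 m/day

With h = a·x + b·y + c and OW-A as origin, the differences give:
  40·a + (-115)·b = -1.0
  (-135)·a + (-45)·b = -1.3
Eliminate b (×(-45) and ×(-115), subtract): -17325·a = -104.50 → a = ∂h/∂x = +0.006032
Back-substitute: b = ∂h/∂y = +0.01079.
|∇h| = √(0.006032² + 0.01079²) = 0.01236
Seepage velocity v = K·i/n = 500.0 × 0.01236 / 0.3 = 20.6 m/day.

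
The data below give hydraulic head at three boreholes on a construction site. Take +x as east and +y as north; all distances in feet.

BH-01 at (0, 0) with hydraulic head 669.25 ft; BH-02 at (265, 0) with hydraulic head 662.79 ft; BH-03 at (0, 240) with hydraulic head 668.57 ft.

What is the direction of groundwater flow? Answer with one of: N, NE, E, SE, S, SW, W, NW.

E

∂h/∂x = (662.79 − 669.25) / (265 − 0) = -0.02438
∂h/∂y = (668.57 − 669.25) / (240 − 0) = -0.002833
Flow = −∇h = (+0.02438 east, +0.002833 north), which points east.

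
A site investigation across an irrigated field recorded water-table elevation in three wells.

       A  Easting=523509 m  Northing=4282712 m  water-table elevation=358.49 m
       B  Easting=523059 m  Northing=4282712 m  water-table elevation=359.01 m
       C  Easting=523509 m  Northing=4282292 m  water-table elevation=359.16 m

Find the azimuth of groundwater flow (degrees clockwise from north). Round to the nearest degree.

036°

∂h/∂x = (359.01 − 358.49) / (523059 − 523509) = -0.001156
∂h/∂y = (359.16 − 358.49) / (4282292 − 4282712) = -0.001595
Flow direction (−∇h) has components (+0.001156 E, +0.001595 N).
Azimuth = atan2(E, N) = atan2(+0.001156, +0.001595) = 35.9° ≈ 036°.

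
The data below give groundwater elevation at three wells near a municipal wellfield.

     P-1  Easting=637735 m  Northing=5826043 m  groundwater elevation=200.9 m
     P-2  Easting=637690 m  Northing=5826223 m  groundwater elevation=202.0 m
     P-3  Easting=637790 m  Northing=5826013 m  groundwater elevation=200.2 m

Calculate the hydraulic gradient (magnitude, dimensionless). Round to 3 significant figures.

Differences from P-1: to P-2 (Δx, Δy, Δh) = (-45, 180, +1.1); to P-3 = (55, -30, -0.7).
Solve a·Δx + b·Δy = Δh: det = (-45)·(-30) − 55·180 = -8550.
∂h/∂x = [(+1.1)·(-30) − (-0.7)·180] / -8550 = -0.01088
∂h/∂y = [(-45)·(-0.7) − 55·(+1.1)] / -8550 = +0.003392
|∇h| = √(-0.01088² + 0.003392²) = 0.0114

0.0114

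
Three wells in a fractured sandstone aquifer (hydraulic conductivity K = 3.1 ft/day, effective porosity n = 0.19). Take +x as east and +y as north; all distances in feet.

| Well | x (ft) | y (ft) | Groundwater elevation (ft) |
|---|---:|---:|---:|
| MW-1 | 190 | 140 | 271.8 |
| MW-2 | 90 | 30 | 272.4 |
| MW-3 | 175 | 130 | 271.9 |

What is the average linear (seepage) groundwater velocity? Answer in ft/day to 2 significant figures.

With h = a·x + b·y + c and MW-1 as origin, the differences give:
  (-100)·a + (-110)·b = +0.6
  (-15)·a + (-10)·b = +0.1
Eliminate b (×(-10) and ×(-110), subtract): -650·a = 5.00 → a = ∂h/∂x = -0.007692
Back-substitute: b = ∂h/∂y = +0.001538.
|∇h| = √(-0.007692² + 0.001538²) = 0.007844
Seepage velocity v = K·i/n = 3.1 × 0.007844 / 0.19 = 0.128 ft/day.

0.13 ft/day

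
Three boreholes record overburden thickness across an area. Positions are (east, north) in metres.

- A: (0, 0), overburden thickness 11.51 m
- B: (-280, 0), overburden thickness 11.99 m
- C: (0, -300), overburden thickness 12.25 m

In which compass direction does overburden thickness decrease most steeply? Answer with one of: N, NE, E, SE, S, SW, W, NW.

∂d/∂x = (11.99 − 11.51) / (-280 − 0) = -0.001714
∂d/∂y = (12.25 − 11.51) / (-300 − 0) = -0.002467
Steepest decrease is along −∇f = (+0.001714 E, +0.002467 N) → northeast.

NE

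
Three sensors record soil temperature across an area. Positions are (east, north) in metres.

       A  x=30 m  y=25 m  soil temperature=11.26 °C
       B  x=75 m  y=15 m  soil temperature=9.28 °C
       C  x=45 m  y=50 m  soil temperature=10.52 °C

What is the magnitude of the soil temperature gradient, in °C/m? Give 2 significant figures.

Differences from A: to B (Δx, Δy, Δh) = (45, -10, -1.98); to C = (15, 25, -0.74).
Determinant of the coordinate differences = 45·25 − 15·(-10) = 1275.
∂T/∂x = [(-1.98)·25 − (-0.74)·(-10)] / 1275 = -0.04463
∂T/∂y = [45·(-0.74) − 15·(-1.98)] / 1275 = -0.002824
|∇f| = √(-0.04463² + -0.002824²) = 0.04472 °C/m

0.045 °C/m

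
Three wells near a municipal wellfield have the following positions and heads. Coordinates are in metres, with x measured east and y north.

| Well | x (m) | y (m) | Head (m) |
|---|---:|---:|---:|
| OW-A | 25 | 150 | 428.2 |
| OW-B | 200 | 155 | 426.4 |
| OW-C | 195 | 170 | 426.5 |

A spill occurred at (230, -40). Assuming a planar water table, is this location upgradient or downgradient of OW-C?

Three-point gradient (reference OW-A): Δ to OW-B = (175, 5, -1.8), Δ to OW-C = (170, 20, -1.7).
∂h/∂x = -0.01038, ∂h/∂y = +0.003208 (det = 2650).
Head at (230, -40) = 428.2 + (-0.01038)·(205) + (+0.003208)·(-190) = 425.46 m.
That is lower than the 426.5 m at OW-C, so the point is downgradient.

downgradient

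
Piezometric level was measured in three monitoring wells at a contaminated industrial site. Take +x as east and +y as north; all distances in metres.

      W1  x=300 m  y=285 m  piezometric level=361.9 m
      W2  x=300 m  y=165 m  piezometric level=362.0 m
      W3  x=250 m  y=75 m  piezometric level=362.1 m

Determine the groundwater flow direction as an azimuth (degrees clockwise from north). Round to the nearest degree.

Differences from W1: to W2 (Δx, Δy, Δh) = (0, -120, +0.1); to W3 = (-50, -210, +0.2).
Determinant of the coordinate differences = 0·(-210) − (-50)·(-120) = -6000.
∂h/∂x = [(+0.1)·(-210) − (+0.2)·(-120)] / -6000 = -0.0005000
∂h/∂y = [0·(+0.2) − (-50)·(+0.1)] / -6000 = -0.0008333
Flow direction (−∇h) has components (+0.0005000 E, +0.0008333 N).
Azimuth = atan2(E, N) = atan2(+0.0005000, +0.0008333) = 31.0° ≈ 031°.

031°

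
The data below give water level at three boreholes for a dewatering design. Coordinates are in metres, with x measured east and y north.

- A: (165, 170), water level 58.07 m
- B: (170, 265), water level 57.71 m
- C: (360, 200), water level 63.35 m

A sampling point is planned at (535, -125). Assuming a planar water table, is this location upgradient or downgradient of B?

Differences from A: to B (Δx, Δy, Δh) = (5, 95, -0.36); to C = (195, 30, +5.28).
Determinant of the coordinate differences = 5·30 − 195·95 = -18375.
∂h/∂x = [(-0.36)·30 − (+5.28)·95] / -18375 = +0.02789
∂h/∂y = [5·(+5.28) − 195·(-0.36)] / -18375 = -0.005257
Head at (535, -125) = 58.07 + (+0.02789)·(370) + (-0.005257)·(-295) = 69.94 m.
That is higher than the 57.71 m at B, so the point is upgradient.

upgradient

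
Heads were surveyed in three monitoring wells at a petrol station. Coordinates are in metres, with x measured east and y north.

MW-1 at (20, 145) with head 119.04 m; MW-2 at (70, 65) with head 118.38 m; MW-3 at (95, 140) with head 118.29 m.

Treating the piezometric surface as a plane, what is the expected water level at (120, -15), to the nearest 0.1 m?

117.7 m

Taking MW-1 as reference: MW-2−MW-1 = (50, -80, -0.66); MW-3−MW-1 = (75, -5, -0.75).
Determinant of the coordinate differences = 50·(-5) − 75·(-80) = 5750.
∂h/∂x = [(-0.66)·(-5) − (-0.75)·(-80)] / 5750 = -0.009861
∂h/∂y = [50·(-0.75) − 75·(-0.66)] / 5750 = +0.002087
h(120, -15) = 119.04 + (-0.009861)·(100) + (+0.002087)·(-160) = 119.04 -0.986 -0.334 = 117.720 m.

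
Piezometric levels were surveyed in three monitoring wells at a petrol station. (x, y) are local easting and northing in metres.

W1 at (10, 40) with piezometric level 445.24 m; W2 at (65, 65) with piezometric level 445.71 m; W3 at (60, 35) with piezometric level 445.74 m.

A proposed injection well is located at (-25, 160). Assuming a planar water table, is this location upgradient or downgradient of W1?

downgradient

Three-point gradient (reference W1): Δ to W2 = (55, 25, +0.47), Δ to W3 = (50, -5, +0.50).
∂h/∂x = +0.009738, ∂h/∂y = -0.002623 (det = -1525).
Head at (-25, 160) = 445.24 + (+0.009738)·(-35) + (-0.002623)·(120) = 444.58 m.
That is lower than the 445.24 m at W1, so the point is downgradient.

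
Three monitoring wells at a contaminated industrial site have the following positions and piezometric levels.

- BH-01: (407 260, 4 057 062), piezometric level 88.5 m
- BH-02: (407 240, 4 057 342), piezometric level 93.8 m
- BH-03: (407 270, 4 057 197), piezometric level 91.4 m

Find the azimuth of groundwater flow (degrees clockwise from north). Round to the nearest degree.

221°

Differences from BH-01: to BH-02 (Δx, Δy, Δh) = (-20, 280, +5.3); to BH-03 = (10, 135, +2.9).
Determinant of the coordinate differences = (-20)·135 − 10·280 = -5500.
∂h/∂x = [(+5.3)·135 − (+2.9)·280] / -5500 = +0.01755
∂h/∂y = [(-20)·(+2.9) − 10·(+5.3)] / -5500 = +0.02018
Flow direction (−∇h) has components (-0.01755 E, -0.02018 N).
Azimuth = atan2(E, N) = atan2(-0.01755, -0.02018) = 221.0° ≈ 221°.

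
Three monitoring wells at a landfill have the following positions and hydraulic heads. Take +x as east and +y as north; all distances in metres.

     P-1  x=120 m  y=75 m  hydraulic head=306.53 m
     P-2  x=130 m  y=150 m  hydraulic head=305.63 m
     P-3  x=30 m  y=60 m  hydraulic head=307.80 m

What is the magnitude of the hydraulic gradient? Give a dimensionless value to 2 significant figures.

Differences from P-1: to P-2 (Δx, Δy, Δh) = (10, 75, -0.90); to P-3 = (-90, -15, +1.27).
Determinant of the coordinate differences = 10·(-15) − (-90)·75 = 6600.
∂h/∂x = [(-0.90)·(-15) − (+1.27)·75] / 6600 = -0.01239
∂h/∂y = [10·(+1.27) − (-90)·(-0.90)] / 6600 = -0.01035
|∇h| = √(-0.01239² + -0.01035²) = 0.01614

0.016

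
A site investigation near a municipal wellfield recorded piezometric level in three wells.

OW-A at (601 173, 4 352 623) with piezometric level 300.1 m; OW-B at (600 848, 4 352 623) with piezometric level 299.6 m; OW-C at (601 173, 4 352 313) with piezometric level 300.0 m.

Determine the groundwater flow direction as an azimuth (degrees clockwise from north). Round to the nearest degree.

∂h/∂x = (299.6 − 300.1) / (600848 − 601173) = +0.001538
∂h/∂y = (300.0 − 300.1) / (4352313 − 4352623) = +0.0003226
Flow direction (−∇h) has components (-0.001538 E, -0.0003226 N).
Azimuth = atan2(E, N) = atan2(-0.001538, -0.0003226) = 258.2° ≈ 258°.

258°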